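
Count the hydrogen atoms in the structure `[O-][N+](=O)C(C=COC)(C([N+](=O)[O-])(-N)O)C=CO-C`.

13

Hydrogens are implicit in SMILES; fill each atom to its normal valence:
  4 × C: 1 H each → 4
  4 × O: no H
  2 × C: 3 H each → 6
  2 × C: no H
  2 × N (charge +1): no H
  2 × O (charge -1): no H
  1 × N: 2 H
  1 × O: 1 H
  Total hydrogens = 13.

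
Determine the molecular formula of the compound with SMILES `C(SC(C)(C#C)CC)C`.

Heavy atoms from the SMILES: 8 C, 1 S.
Implicit hydrogens by atom environment:
  3 × C: 3 H each → 9
  2 × C: 2 H each → 4
  2 × C: no H
  1 × C: 1 H
  1 × S: no H
  Total hydrogens = 14.
Molecular formula: C8H14S

C8H14S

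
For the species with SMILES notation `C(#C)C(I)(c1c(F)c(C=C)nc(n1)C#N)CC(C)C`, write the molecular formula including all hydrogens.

Heavy atoms from the SMILES: 14 C, 1 F, 1 I, 3 N.
Implicit hydrogens by atom environment:
  4 × C (aromatic): no H
  3 × C: 1 H each → 3
  3 × C: no H
  2 × C: 3 H each → 6
  2 × C: 2 H each → 4
  2 × N (aromatic): no H
  1 × F: no H
  1 × I: no H
  1 × N: no H
  Total hydrogens = 13.
Molecular formula: C14H13FIN3

C14H13FIN3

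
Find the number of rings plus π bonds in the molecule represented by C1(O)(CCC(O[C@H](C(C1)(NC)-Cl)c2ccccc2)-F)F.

Molecular formula from the SMILES: C14H18ClF2NO2.
DoU = (2C + 2 + N − H − X)/2 = (2·14 + 2 + 1 − 18 − 3)/2 = 10/2 = 5.
(Structurally: 2 ring(s) + 3 π bond(s) = 5.)

5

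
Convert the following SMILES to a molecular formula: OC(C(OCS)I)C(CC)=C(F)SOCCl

C8H13ClFIO3S2

Heavy atoms from the SMILES: 8 C, 1 Cl, 1 F, 1 I, 3 O, 2 S.
Implicit hydrogens by atom environment:
  3 × C: 2 H each → 6
  2 × C: 1 H each → 2
  2 × C: no H
  2 × O: no H
  1 × C: 3 H
  1 × Cl: no H
  1 × F: no H
  1 × I: no H
  1 × O: 1 H
  1 × S: 1 H
  1 × S: no H
  Total hydrogens = 13.
Molecular formula: C8H13ClFIO3S2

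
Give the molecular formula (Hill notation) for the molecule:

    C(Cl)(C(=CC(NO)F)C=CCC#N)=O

Heavy atoms from the SMILES: 8 C, 1 Cl, 1 F, 2 N, 2 O.
Implicit hydrogens by atom environment:
  4 × C: 1 H each → 4
  3 × C: no H
  1 × C: 2 H
  1 × Cl: no H
  1 × F: no H
  1 × N: 1 H
  1 × N: no H
  1 × O: 1 H
  1 × O: no H
  Total hydrogens = 8.
Molecular formula: C8H8ClFN2O2

C8H8ClFN2O2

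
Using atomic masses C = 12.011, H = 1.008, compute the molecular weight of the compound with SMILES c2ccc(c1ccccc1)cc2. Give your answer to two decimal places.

154.21

Molecular formula: C12H10.
M = 12×12.011 + 10×1.008 = 154.21 g/mol.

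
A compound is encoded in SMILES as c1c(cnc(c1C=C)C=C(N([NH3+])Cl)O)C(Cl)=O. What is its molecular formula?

C10H10Cl2N3O2+

Heavy atoms from the SMILES: 10 C, 2 Cl, 3 N, 2 O.
Implicit hydrogens by atom environment:
  3 × C (aromatic): no H
  2 × C (aromatic): 1 H each → 2
  2 × C: 1 H each → 2
  2 × C: no H
  2 × Cl: no H
  1 × C: 2 H
  1 × N (charge +1): 3 H
  1 × N (aromatic): no H
  1 × N: no H
  1 × O: 1 H
  1 × O: no H
  Total hydrogens = 10.
Net charge +1.
Molecular formula: C10H10Cl2N3O2+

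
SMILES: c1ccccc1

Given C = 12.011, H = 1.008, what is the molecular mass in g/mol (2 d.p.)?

Molecular formula: C6H6.
M = 6×12.011 + 6×1.008 = 78.11 g/mol.

78.11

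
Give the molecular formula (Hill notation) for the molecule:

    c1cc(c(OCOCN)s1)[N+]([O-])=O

Heavy atoms from the SMILES: 6 C, 2 N, 4 O, 1 S.
Implicit hydrogens by atom environment:
  3 × O: no H
  2 × C: 2 H each → 4
  2 × C (aromatic): 1 H each → 2
  2 × C (aromatic): no H
  1 × N: 2 H
  1 × N (charge +1): no H
  1 × O (charge -1): no H
  1 × S (aromatic): no H
  Total hydrogens = 8.
Molecular formula: C6H8N2O4S

C6H8N2O4S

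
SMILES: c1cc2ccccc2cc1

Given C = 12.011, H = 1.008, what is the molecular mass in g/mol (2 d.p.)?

Molecular formula: C10H8.
M = 10×12.011 + 8×1.008 = 128.17 g/mol.

128.17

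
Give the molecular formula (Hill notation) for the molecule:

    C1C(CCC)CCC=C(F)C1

C10H17F

Heavy atoms from the SMILES: 10 C, 1 F.
Implicit hydrogens by atom environment:
  6 × C: 2 H each → 12
  2 × C: 1 H each → 2
  1 × C: 3 H
  1 × C: no H
  1 × F: no H
  Total hydrogens = 17.
Molecular formula: C10H17F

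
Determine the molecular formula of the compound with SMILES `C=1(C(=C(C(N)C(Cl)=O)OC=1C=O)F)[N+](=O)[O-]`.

C7H4ClFN2O5

Heavy atoms from the SMILES: 7 C, 1 Cl, 1 F, 2 N, 5 O.
Implicit hydrogens by atom environment:
  4 × C (aromatic): no H
  3 × O: no H
  2 × C: 1 H each → 2
  1 × C: no H
  1 × Cl: no H
  1 × F: no H
  1 × N: 2 H
  1 × N (charge +1): no H
  1 × O (aromatic): no H
  1 × O (charge -1): no H
  Total hydrogens = 4.
Molecular formula: C7H4ClFN2O5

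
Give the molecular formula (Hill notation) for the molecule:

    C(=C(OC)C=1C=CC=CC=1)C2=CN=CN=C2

Heavy atoms from the SMILES: 13 C, 2 N, 1 O.
Implicit hydrogens by atom environment:
  8 × C (aromatic): 1 H each → 8
  2 × C (aromatic): no H
  2 × N (aromatic): no H
  1 × C: 3 H
  1 × C: 1 H
  1 × C: no H
  1 × O: no H
  Total hydrogens = 12.
Molecular formula: C13H12N2O

C13H12N2O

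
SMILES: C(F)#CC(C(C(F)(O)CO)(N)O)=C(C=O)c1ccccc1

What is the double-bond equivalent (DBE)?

8

Molecular formula from the SMILES: C14H13F2NO4.
DoU = (2C + 2 + N − H − X)/2 = (2·14 + 2 + 1 − 13 − 2)/2 = 16/2 = 8.
(Structurally: 1 ring(s) + 7 π bond(s) = 8.)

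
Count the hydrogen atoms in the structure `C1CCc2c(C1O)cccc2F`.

11

Hydrogens are implicit in SMILES; fill each atom to its normal valence:
  3 × C: 2 H each → 6
  3 × C (aromatic): 1 H each → 3
  3 × C (aromatic): no H
  1 × C: 1 H
  1 × F: no H
  1 × O: 1 H
  Total hydrogens = 11.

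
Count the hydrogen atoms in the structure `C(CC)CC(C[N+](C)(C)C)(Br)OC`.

23

Hydrogens are implicit in SMILES; fill each atom to its normal valence:
  5 × C: 3 H each → 15
  4 × C: 2 H each → 8
  1 × Br: no H
  1 × C: no H
  1 × N (charge +1): no H
  1 × O: no H
  Total hydrogens = 23.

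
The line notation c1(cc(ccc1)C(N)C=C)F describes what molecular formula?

C9H10FN

Heavy atoms from the SMILES: 9 C, 1 F, 1 N.
Implicit hydrogens by atom environment:
  4 × C (aromatic): 1 H each → 4
  2 × C: 1 H each → 2
  2 × C (aromatic): no H
  1 × C: 2 H
  1 × F: no H
  1 × N: 2 H
  Total hydrogens = 10.
Molecular formula: C9H10FN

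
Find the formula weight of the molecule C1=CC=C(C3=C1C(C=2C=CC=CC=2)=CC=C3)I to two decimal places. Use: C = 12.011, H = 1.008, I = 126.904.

Molecular formula: C16H11I.
M = 16×12.011 + 11×1.008 + 1×126.904 = 330.17 g/mol.

330.17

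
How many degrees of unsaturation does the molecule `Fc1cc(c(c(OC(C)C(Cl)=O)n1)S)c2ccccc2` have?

Molecular formula from the SMILES: C14H11ClFNO2S.
DoU = (2C + 2 + N − H − X)/2 = (2·14 + 2 + 1 − 11 − 2)/2 = 18/2 = 9.
(Structurally: 2 ring(s) + 7 π bond(s) = 9.)

9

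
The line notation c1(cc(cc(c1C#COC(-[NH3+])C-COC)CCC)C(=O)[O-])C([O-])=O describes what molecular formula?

Heavy atoms from the SMILES: 17 C, 1 N, 6 O.
Implicit hydrogens by atom environment:
  4 × C: 2 H each → 8
  4 × C (aromatic): no H
  4 × C: no H
  4 × O: no H
  2 × C: 3 H each → 6
  2 × C (aromatic): 1 H each → 2
  2 × O (charge -1): no H
  1 × C: 1 H
  1 × N (charge +1): 3 H
  Total hydrogens = 20.
Net charge -1.
Molecular formula: C17H20NO6-

C17H20NO6-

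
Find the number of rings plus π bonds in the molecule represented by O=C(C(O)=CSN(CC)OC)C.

2

Molecular formula from the SMILES: C7H13NO3S.
DoU = (2C + 2 + N − H − X)/2 = (2·7 + 2 + 1 − 13 − 0)/2 = 4/2 = 2.
(Structurally: 0 ring(s) + 2 π bond(s) = 2.)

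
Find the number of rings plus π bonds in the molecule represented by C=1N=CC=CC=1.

4

Molecular formula from the SMILES: C5H5N.
DoU = (2C + 2 + N − H − X)/2 = (2·5 + 2 + 1 − 5 − 0)/2 = 8/2 = 4.
(Structurally: 1 ring(s) + 3 π bond(s) = 4.)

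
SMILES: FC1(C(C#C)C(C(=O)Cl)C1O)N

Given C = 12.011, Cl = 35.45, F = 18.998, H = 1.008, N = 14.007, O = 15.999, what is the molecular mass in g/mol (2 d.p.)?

Molecular formula: C7H7ClFNO2.
M = 7×12.011 + 1×35.45 + 1×18.998 + 7×1.008 + 1×14.007 + 2×15.999 = 191.59 g/mol.

191.59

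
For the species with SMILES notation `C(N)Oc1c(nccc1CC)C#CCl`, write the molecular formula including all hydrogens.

Heavy atoms from the SMILES: 10 C, 1 Cl, 2 N, 1 O.
Implicit hydrogens by atom environment:
  3 × C (aromatic): no H
  2 × C: 2 H each → 4
  2 × C (aromatic): 1 H each → 2
  2 × C: no H
  1 × C: 3 H
  1 × Cl: no H
  1 × N: 2 H
  1 × N (aromatic): no H
  1 × O: no H
  Total hydrogens = 11.
Molecular formula: C10H11ClN2O

C10H11ClN2O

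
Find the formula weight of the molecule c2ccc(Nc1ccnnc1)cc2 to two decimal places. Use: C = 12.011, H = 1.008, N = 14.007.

Molecular formula: C10H9N3.
M = 10×12.011 + 9×1.008 + 3×14.007 = 171.20 g/mol.

171.20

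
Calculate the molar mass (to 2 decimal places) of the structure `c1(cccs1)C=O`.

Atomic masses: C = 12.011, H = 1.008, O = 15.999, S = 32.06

Molecular formula: C5H4OS.
M = 5×12.011 + 4×1.008 + 1×15.999 + 1×32.06 = 112.15 g/mol.

112.15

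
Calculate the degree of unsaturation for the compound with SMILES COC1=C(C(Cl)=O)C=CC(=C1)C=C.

6

Molecular formula from the SMILES: C10H9ClO2.
DoU = (2C + 2 + N − H − X)/2 = (2·10 + 2 + 0 − 9 − 1)/2 = 12/2 = 6.
(Structurally: 1 ring(s) + 5 π bond(s) = 6.)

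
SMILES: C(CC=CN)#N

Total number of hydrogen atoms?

6

Hydrogens are implicit in SMILES; fill each atom to its normal valence:
  2 × C: 1 H each → 2
  1 × C: 2 H
  1 × C: no H
  1 × N: 2 H
  1 × N: no H
  Total hydrogens = 6.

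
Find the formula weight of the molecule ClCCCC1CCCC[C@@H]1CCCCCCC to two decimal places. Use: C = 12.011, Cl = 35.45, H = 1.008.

Molecular formula: C16H31Cl.
M = 16×12.011 + 1×35.45 + 31×1.008 = 258.87 g/mol.

258.87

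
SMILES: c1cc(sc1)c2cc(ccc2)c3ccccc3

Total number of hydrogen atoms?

Hydrogens are implicit in SMILES; fill each atom to its normal valence:
  12 × C (aromatic): 1 H each → 12
  4 × C (aromatic): no H
  1 × S (aromatic): no H
  Total hydrogens = 12.

12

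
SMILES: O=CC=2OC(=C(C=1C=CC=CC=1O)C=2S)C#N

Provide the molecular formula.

Heavy atoms from the SMILES: 12 C, 1 N, 3 O, 1 S.
Implicit hydrogens by atom environment:
  6 × C (aromatic): no H
  4 × C (aromatic): 1 H each → 4
  1 × C: 1 H
  1 × C: no H
  1 × N: no H
  1 × O: 1 H
  1 × O (aromatic): no H
  1 × O: no H
  1 × S: 1 H
  Total hydrogens = 7.
Molecular formula: C12H7NO3S

C12H7NO3S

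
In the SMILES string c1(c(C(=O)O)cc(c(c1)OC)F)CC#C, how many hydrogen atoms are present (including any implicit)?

Hydrogens are implicit in SMILES; fill each atom to its normal valence:
  4 × C (aromatic): no H
  2 × C (aromatic): 1 H each → 2
  2 × C: no H
  2 × O: no H
  1 × C: 3 H
  1 × C: 2 H
  1 × C: 1 H
  1 × F: no H
  1 × O: 1 H
  Total hydrogens = 9.

9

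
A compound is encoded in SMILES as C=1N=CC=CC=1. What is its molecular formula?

Heavy atoms from the SMILES: 5 C, 1 N.
Implicit hydrogens by atom environment:
  5 × C (aromatic): 1 H each → 5
  1 × N (aromatic): no H
  Total hydrogens = 5.
Molecular formula: C5H5N

C5H5N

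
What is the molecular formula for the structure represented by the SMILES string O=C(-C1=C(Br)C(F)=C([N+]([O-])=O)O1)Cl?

Heavy atoms from the SMILES: 1 Br, 5 C, 1 Cl, 1 F, 1 N, 4 O.
Implicit hydrogens by atom environment:
  4 × C (aromatic): no H
  2 × O: no H
  1 × Br: no H
  1 × C: no H
  1 × Cl: no H
  1 × F: no H
  1 × N (charge +1): no H
  1 × O (aromatic): no H
  1 × O (charge -1): no H
  Total hydrogens = 0.
Molecular formula: C5BrClFNO4

C5BrClFNO4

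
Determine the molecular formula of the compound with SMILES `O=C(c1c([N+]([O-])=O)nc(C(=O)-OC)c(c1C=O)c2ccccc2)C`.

C16H12N2O6

Heavy atoms from the SMILES: 16 C, 2 N, 6 O.
Implicit hydrogens by atom environment:
  6 × C (aromatic): no H
  5 × C (aromatic): 1 H each → 5
  5 × O: no H
  2 × C: 3 H each → 6
  2 × C: no H
  1 × C: 1 H
  1 × N (aromatic): no H
  1 × N (charge +1): no H
  1 × O (charge -1): no H
  Total hydrogens = 12.
Molecular formula: C16H12N2O6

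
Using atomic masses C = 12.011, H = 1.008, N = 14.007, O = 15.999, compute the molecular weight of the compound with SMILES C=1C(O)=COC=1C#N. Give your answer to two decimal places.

Molecular formula: C5H3NO2.
M = 5×12.011 + 3×1.008 + 1×14.007 + 2×15.999 = 109.08 g/mol.

109.08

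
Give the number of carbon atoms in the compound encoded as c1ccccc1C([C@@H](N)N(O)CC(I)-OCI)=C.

12

The symbol for carbon appears 12 times in the SMILES. Lowercase c denotes aromatic carbon and counts toward C.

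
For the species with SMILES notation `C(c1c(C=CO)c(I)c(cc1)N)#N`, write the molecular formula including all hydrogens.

C9H7IN2O

Heavy atoms from the SMILES: 9 C, 1 I, 2 N, 1 O.
Implicit hydrogens by atom environment:
  4 × C (aromatic): no H
  2 × C (aromatic): 1 H each → 2
  2 × C: 1 H each → 2
  1 × C: no H
  1 × I: no H
  1 × N: 2 H
  1 × N: no H
  1 × O: 1 H
  Total hydrogens = 7.
Molecular formula: C9H7IN2O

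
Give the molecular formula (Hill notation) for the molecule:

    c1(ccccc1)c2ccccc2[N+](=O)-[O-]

Heavy atoms from the SMILES: 12 C, 1 N, 2 O.
Implicit hydrogens by atom environment:
  9 × C (aromatic): 1 H each → 9
  3 × C (aromatic): no H
  1 × N (charge +1): no H
  1 × O: no H
  1 × O (charge -1): no H
  Total hydrogens = 9.
Molecular formula: C12H9NO2

C12H9NO2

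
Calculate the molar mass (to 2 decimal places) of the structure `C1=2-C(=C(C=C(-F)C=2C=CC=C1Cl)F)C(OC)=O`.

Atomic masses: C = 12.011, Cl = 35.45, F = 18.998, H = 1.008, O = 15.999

Molecular formula: C12H7ClF2O2.
M = 12×12.011 + 1×35.45 + 2×18.998 + 7×1.008 + 2×15.999 = 256.63 g/mol.

256.63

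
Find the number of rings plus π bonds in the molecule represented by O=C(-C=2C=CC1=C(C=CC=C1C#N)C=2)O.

Molecular formula from the SMILES: C12H7NO2.
DoU = (2C + 2 + N − H − X)/2 = (2·12 + 2 + 1 − 7 − 0)/2 = 20/2 = 10.
(Structurally: 2 ring(s) + 8 π bond(s) = 10.)

10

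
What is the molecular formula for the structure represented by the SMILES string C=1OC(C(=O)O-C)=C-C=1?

C6H6O3

Heavy atoms from the SMILES: 6 C, 3 O.
Implicit hydrogens by atom environment:
  3 × C (aromatic): 1 H each → 3
  2 × O: no H
  1 × C: 3 H
  1 × C (aromatic): no H
  1 × C: no H
  1 × O (aromatic): no H
  Total hydrogens = 6.
Molecular formula: C6H6O3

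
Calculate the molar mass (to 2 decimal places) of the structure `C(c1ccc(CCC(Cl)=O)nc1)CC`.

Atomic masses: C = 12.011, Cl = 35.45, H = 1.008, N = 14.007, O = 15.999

Molecular formula: C11H14ClNO.
M = 11×12.011 + 1×35.45 + 14×1.008 + 1×14.007 + 1×15.999 = 211.69 g/mol.

211.69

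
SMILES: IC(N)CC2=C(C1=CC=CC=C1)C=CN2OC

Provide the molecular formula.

Heavy atoms from the SMILES: 13 C, 1 I, 2 N, 1 O.
Implicit hydrogens by atom environment:
  7 × C (aromatic): 1 H each → 7
  3 × C (aromatic): no H
  1 × C: 3 H
  1 × C: 2 H
  1 × C: 1 H
  1 × I: no H
  1 × N: 2 H
  1 × N (aromatic): no H
  1 × O: no H
  Total hydrogens = 15.
Molecular formula: C13H15IN2O

C13H15IN2O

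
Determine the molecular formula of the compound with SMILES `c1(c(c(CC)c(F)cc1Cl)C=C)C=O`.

Heavy atoms from the SMILES: 11 C, 1 Cl, 1 F, 1 O.
Implicit hydrogens by atom environment:
  5 × C (aromatic): no H
  2 × C: 2 H each → 4
  2 × C: 1 H each → 2
  1 × C: 3 H
  1 × C (aromatic): 1 H
  1 × Cl: no H
  1 × F: no H
  1 × O: no H
  Total hydrogens = 10.
Molecular formula: C11H10ClFO

C11H10ClFO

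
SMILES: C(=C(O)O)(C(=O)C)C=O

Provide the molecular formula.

C5H6O4

Heavy atoms from the SMILES: 5 C, 4 O.
Implicit hydrogens by atom environment:
  3 × C: no H
  2 × O: 1 H each → 2
  2 × O: no H
  1 × C: 3 H
  1 × C: 1 H
  Total hydrogens = 6.
Molecular formula: C5H6O4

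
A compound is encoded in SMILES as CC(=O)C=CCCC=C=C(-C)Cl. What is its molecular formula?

C10H13ClO

Heavy atoms from the SMILES: 10 C, 1 Cl, 1 O.
Implicit hydrogens by atom environment:
  3 × C: 1 H each → 3
  3 × C: no H
  2 × C: 3 H each → 6
  2 × C: 2 H each → 4
  1 × Cl: no H
  1 × O: no H
  Total hydrogens = 13.
Molecular formula: C10H13ClO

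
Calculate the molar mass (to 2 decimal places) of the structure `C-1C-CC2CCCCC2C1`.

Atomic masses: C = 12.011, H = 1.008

Molecular formula: C10H18.
M = 10×12.011 + 18×1.008 = 138.25 g/mol.

138.25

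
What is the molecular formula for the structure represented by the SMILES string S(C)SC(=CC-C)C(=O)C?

Heavy atoms from the SMILES: 7 C, 1 O, 2 S.
Implicit hydrogens by atom environment:
  3 × C: 3 H each → 9
  2 × C: no H
  2 × S: no H
  1 × C: 2 H
  1 × C: 1 H
  1 × O: no H
  Total hydrogens = 12.
Molecular formula: C7H12OS2

C7H12OS2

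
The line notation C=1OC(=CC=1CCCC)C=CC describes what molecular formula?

C11H16O

Heavy atoms from the SMILES: 11 C, 1 O.
Implicit hydrogens by atom environment:
  3 × C: 2 H each → 6
  2 × C: 3 H each → 6
  2 × C (aromatic): 1 H each → 2
  2 × C: 1 H each → 2
  2 × C (aromatic): no H
  1 × O (aromatic): no H
  Total hydrogens = 16.
Molecular formula: C11H16O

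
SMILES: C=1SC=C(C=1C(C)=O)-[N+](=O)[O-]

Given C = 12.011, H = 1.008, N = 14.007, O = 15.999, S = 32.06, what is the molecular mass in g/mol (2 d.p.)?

171.17

Molecular formula: C6H5NO3S.
M = 6×12.011 + 5×1.008 + 1×14.007 + 3×15.999 + 1×32.06 = 171.17 g/mol.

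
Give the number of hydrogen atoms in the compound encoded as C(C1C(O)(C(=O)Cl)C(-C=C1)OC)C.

13

Hydrogens are implicit in SMILES; fill each atom to its normal valence:
  4 × C: 1 H each → 4
  2 × C: 3 H each → 6
  2 × C: no H
  2 × O: no H
  1 × C: 2 H
  1 × Cl: no H
  1 × O: 1 H
  Total hydrogens = 13.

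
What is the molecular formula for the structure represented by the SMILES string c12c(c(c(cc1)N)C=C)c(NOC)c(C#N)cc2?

Heavy atoms from the SMILES: 14 C, 3 N, 1 O.
Implicit hydrogens by atom environment:
  6 × C (aromatic): no H
  4 × C (aromatic): 1 H each → 4
  1 × C: 3 H
  1 × C: 2 H
  1 × C: 1 H
  1 × C: no H
  1 × N: 2 H
  1 × N: 1 H
  1 × N: no H
  1 × O: no H
  Total hydrogens = 13.
Molecular formula: C14H13N3O

C14H13N3O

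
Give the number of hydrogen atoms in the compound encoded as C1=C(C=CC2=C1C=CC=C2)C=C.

10

Hydrogens are implicit in SMILES; fill each atom to its normal valence:
  7 × C (aromatic): 1 H each → 7
  3 × C (aromatic): no H
  1 × C: 2 H
  1 × C: 1 H
  Total hydrogens = 10.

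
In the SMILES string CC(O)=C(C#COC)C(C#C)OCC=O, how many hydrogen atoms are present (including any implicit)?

12

Hydrogens are implicit in SMILES; fill each atom to its normal valence:
  5 × C: no H
  3 × C: 1 H each → 3
  3 × O: no H
  2 × C: 3 H each → 6
  1 × C: 2 H
  1 × O: 1 H
  Total hydrogens = 12.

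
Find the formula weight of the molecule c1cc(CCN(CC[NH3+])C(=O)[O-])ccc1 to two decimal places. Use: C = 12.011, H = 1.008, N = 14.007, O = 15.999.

Molecular formula: C11H16N2O2.
M = 11×12.011 + 16×1.008 + 2×14.007 + 2×15.999 = 208.26 g/mol.

208.26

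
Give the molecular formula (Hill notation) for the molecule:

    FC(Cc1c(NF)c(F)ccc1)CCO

Heavy atoms from the SMILES: 10 C, 3 F, 1 N, 1 O.
Implicit hydrogens by atom environment:
  3 × C: 2 H each → 6
  3 × C (aromatic): 1 H each → 3
  3 × C (aromatic): no H
  3 × F: no H
  1 × C: 1 H
  1 × N: 1 H
  1 × O: 1 H
  Total hydrogens = 12.
Molecular formula: C10H12F3NO

C10H12F3NO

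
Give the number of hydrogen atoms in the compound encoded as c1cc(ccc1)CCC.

Hydrogens are implicit in SMILES; fill each atom to its normal valence:
  5 × C (aromatic): 1 H each → 5
  2 × C: 2 H each → 4
  1 × C: 3 H
  1 × C (aromatic): no H
  Total hydrogens = 12.

12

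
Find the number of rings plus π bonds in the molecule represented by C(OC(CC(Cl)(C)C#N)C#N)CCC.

Molecular formula from the SMILES: C10H15ClN2O.
DoU = (2C + 2 + N − H − X)/2 = (2·10 + 2 + 2 − 15 − 1)/2 = 8/2 = 4.
(Structurally: 0 ring(s) + 4 π bond(s) = 4.)

4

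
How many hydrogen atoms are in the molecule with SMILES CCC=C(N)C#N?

Hydrogens are implicit in SMILES; fill each atom to its normal valence:
  2 × C: no H
  1 × C: 3 H
  1 × C: 2 H
  1 × C: 1 H
  1 × N: 2 H
  1 × N: no H
  Total hydrogens = 8.

8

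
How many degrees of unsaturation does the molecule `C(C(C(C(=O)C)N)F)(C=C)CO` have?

Molecular formula from the SMILES: C8H14FNO2.
DoU = (2C + 2 + N − H − X)/2 = (2·8 + 2 + 1 − 14 − 1)/2 = 4/2 = 2.
(Structurally: 0 ring(s) + 2 π bond(s) = 2.)

2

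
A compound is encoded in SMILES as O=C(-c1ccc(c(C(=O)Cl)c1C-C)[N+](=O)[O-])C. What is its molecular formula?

C11H10ClNO4

Heavy atoms from the SMILES: 11 C, 1 Cl, 1 N, 4 O.
Implicit hydrogens by atom environment:
  4 × C (aromatic): no H
  3 × O: no H
  2 × C: 3 H each → 6
  2 × C (aromatic): 1 H each → 2
  2 × C: no H
  1 × C: 2 H
  1 × Cl: no H
  1 × N (charge +1): no H
  1 × O (charge -1): no H
  Total hydrogens = 10.
Molecular formula: C11H10ClNO4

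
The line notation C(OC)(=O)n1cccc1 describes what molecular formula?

Heavy atoms from the SMILES: 6 C, 1 N, 2 O.
Implicit hydrogens by atom environment:
  4 × C (aromatic): 1 H each → 4
  2 × O: no H
  1 × C: 3 H
  1 × C: no H
  1 × N (aromatic): no H
  Total hydrogens = 7.
Molecular formula: C6H7NO2

C6H7NO2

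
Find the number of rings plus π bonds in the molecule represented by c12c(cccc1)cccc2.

Molecular formula from the SMILES: C10H8.
DoU = (2C + 2 + N − H − X)/2 = (2·10 + 2 + 0 − 8 − 0)/2 = 14/2 = 7.
(Structurally: 2 ring(s) + 5 π bond(s) = 7.)

7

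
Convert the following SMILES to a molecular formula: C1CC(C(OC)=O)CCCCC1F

C10H17FO2

Heavy atoms from the SMILES: 10 C, 1 F, 2 O.
Implicit hydrogens by atom environment:
  6 × C: 2 H each → 12
  2 × C: 1 H each → 2
  2 × O: no H
  1 × C: 3 H
  1 × C: no H
  1 × F: no H
  Total hydrogens = 17.
Molecular formula: C10H17FO2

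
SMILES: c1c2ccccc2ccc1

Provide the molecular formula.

C10H8

Heavy atoms from the SMILES: 10 C.
Implicit hydrogens by atom environment:
  8 × C (aromatic): 1 H each → 8
  2 × C (aromatic): no H
  Total hydrogens = 8.
Molecular formula: C10H8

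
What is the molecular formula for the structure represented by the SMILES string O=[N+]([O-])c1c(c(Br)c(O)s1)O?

Heavy atoms from the SMILES: 1 Br, 4 C, 1 N, 4 O, 1 S.
Implicit hydrogens by atom environment:
  4 × C (aromatic): no H
  2 × O: 1 H each → 2
  1 × Br: no H
  1 × N (charge +1): no H
  1 × O: no H
  1 × O (charge -1): no H
  1 × S (aromatic): no H
  Total hydrogens = 2.
Molecular formula: C4H2BrNO4S

C4H2BrNO4S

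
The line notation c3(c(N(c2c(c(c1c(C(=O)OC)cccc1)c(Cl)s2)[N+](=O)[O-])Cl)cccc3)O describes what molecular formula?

Heavy atoms from the SMILES: 18 C, 2 Cl, 2 N, 5 O, 1 S.
Implicit hydrogens by atom environment:
  8 × C (aromatic): 1 H each → 8
  8 × C (aromatic): no H
  3 × O: no H
  2 × Cl: no H
  1 × C: 3 H
  1 × C: no H
  1 × N: no H
  1 × N (charge +1): no H
  1 × O: 1 H
  1 × O (charge -1): no H
  1 × S (aromatic): no H
  Total hydrogens = 12.
Molecular formula: C18H12Cl2N2O5S

C18H12Cl2N2O5S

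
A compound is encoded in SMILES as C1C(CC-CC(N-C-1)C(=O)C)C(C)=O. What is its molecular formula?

C11H19NO2

Heavy atoms from the SMILES: 11 C, 1 N, 2 O.
Implicit hydrogens by atom environment:
  5 × C: 2 H each → 10
  2 × C: 3 H each → 6
  2 × C: 1 H each → 2
  2 × C: no H
  2 × O: no H
  1 × N: 1 H
  Total hydrogens = 19.
Molecular formula: C11H19NO2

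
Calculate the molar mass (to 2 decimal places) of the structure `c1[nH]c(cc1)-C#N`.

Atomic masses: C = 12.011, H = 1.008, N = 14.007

92.10

Molecular formula: C5H4N2.
M = 5×12.011 + 4×1.008 + 2×14.007 = 92.10 g/mol.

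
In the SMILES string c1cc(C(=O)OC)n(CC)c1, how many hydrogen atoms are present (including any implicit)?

11

Hydrogens are implicit in SMILES; fill each atom to its normal valence:
  3 × C (aromatic): 1 H each → 3
  2 × C: 3 H each → 6
  2 × O: no H
  1 × C: 2 H
  1 × C (aromatic): no H
  1 × C: no H
  1 × N (aromatic): no H
  Total hydrogens = 11.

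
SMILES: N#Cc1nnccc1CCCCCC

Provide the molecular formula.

C11H15N3

Heavy atoms from the SMILES: 11 C, 3 N.
Implicit hydrogens by atom environment:
  5 × C: 2 H each → 10
  2 × C (aromatic): 1 H each → 2
  2 × C (aromatic): no H
  2 × N (aromatic): no H
  1 × C: 3 H
  1 × C: no H
  1 × N: no H
  Total hydrogens = 15.
Molecular formula: C11H15N3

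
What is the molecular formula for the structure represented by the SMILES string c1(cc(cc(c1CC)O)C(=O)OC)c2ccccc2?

C16H16O3

Heavy atoms from the SMILES: 16 C, 3 O.
Implicit hydrogens by atom environment:
  7 × C (aromatic): 1 H each → 7
  5 × C (aromatic): no H
  2 × C: 3 H each → 6
  2 × O: no H
  1 × C: 2 H
  1 × C: no H
  1 × O: 1 H
  Total hydrogens = 16.
Molecular formula: C16H16O3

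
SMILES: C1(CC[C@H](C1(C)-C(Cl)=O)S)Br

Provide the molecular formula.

C7H10BrClOS

Heavy atoms from the SMILES: 1 Br, 7 C, 1 Cl, 1 O, 1 S.
Implicit hydrogens by atom environment:
  2 × C: 2 H each → 4
  2 × C: 1 H each → 2
  2 × C: no H
  1 × Br: no H
  1 × C: 3 H
  1 × Cl: no H
  1 × O: no H
  1 × S: 1 H
  Total hydrogens = 10.
Molecular formula: C7H10BrClOS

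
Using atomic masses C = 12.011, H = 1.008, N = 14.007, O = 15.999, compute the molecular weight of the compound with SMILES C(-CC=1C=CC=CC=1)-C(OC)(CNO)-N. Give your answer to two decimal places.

Molecular formula: C11H18N2O2.
M = 11×12.011 + 18×1.008 + 2×14.007 + 2×15.999 = 210.28 g/mol.

210.28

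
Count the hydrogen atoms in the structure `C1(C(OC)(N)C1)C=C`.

Hydrogens are implicit in SMILES; fill each atom to its normal valence:
  2 × C: 2 H each → 4
  2 × C: 1 H each → 2
  1 × C: 3 H
  1 × C: no H
  1 × N: 2 H
  1 × O: no H
  Total hydrogens = 11.

11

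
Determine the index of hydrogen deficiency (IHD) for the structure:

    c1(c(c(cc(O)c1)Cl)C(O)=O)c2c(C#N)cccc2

11

Molecular formula from the SMILES: C14H8ClNO3.
DoU = (2C + 2 + N − H − X)/2 = (2·14 + 2 + 1 − 8 − 1)/2 = 22/2 = 11.
(Structurally: 2 ring(s) + 9 π bond(s) = 11.)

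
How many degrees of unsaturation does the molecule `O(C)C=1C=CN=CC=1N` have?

4

Molecular formula from the SMILES: C6H8N2O.
DoU = (2C + 2 + N − H − X)/2 = (2·6 + 2 + 2 − 8 − 0)/2 = 8/2 = 4.
(Structurally: 1 ring(s) + 3 π bond(s) = 4.)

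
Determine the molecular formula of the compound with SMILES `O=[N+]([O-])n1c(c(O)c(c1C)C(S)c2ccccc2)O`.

C12H12N2O4S

Heavy atoms from the SMILES: 12 C, 2 N, 4 O, 1 S.
Implicit hydrogens by atom environment:
  5 × C (aromatic): 1 H each → 5
  5 × C (aromatic): no H
  2 × O: 1 H each → 2
  1 × C: 3 H
  1 × C: 1 H
  1 × N (aromatic): no H
  1 × N (charge +1): no H
  1 × O: no H
  1 × O (charge -1): no H
  1 × S: 1 H
  Total hydrogens = 12.
Molecular formula: C12H12N2O4S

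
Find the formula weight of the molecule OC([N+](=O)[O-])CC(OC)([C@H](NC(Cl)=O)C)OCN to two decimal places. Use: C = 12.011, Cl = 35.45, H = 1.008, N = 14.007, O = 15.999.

285.68

Molecular formula: C8H16ClN3O6.
M = 8×12.011 + 1×35.45 + 16×1.008 + 3×14.007 + 6×15.999 = 285.68 g/mol.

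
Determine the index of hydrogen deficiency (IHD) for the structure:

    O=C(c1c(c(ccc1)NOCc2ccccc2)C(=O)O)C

Molecular formula from the SMILES: C16H15NO4.
DoU = (2C + 2 + N − H − X)/2 = (2·16 + 2 + 1 − 15 − 0)/2 = 20/2 = 10.
(Structurally: 2 ring(s) + 8 π bond(s) = 10.)

10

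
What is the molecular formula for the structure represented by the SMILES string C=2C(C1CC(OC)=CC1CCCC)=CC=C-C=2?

C16H22O

Heavy atoms from the SMILES: 16 C, 1 O.
Implicit hydrogens by atom environment:
  5 × C (aromatic): 1 H each → 5
  4 × C: 2 H each → 8
  3 × C: 1 H each → 3
  2 × C: 3 H each → 6
  1 × C: no H
  1 × C (aromatic): no H
  1 × O: no H
  Total hydrogens = 22.
Molecular formula: C16H22O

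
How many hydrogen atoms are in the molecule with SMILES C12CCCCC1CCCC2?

18

Hydrogens are implicit in SMILES; fill each atom to its normal valence:
  8 × C: 2 H each → 16
  2 × C: 1 H each → 2
  Total hydrogens = 18.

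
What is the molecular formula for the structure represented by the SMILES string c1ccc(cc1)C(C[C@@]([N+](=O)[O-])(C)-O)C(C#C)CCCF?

C16H20FNO3

Heavy atoms from the SMILES: 16 C, 1 F, 1 N, 3 O.
Implicit hydrogens by atom environment:
  5 × C (aromatic): 1 H each → 5
  4 × C: 2 H each → 8
  3 × C: 1 H each → 3
  2 × C: no H
  1 × C: 3 H
  1 × C (aromatic): no H
  1 × F: no H
  1 × N (charge +1): no H
  1 × O: 1 H
  1 × O: no H
  1 × O (charge -1): no H
  Total hydrogens = 20.
Molecular formula: C16H20FNO3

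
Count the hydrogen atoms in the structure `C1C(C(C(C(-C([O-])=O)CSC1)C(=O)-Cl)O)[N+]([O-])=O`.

Hydrogens are implicit in SMILES; fill each atom to its normal valence:
  4 × C: 1 H each → 4
  3 × C: 2 H each → 6
  3 × O: no H
  2 × C: no H
  2 × O (charge -1): no H
  1 × Cl: no H
  1 × N (charge +1): no H
  1 × O: 1 H
  1 × S: no H
  Total hydrogens = 11.

11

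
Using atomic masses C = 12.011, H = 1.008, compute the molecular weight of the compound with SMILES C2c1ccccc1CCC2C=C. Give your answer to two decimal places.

158.24

Molecular formula: C12H14.
M = 12×12.011 + 14×1.008 = 158.24 g/mol.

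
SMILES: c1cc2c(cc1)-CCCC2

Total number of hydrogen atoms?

12

Hydrogens are implicit in SMILES; fill each atom to its normal valence:
  4 × C: 2 H each → 8
  4 × C (aromatic): 1 H each → 4
  2 × C (aromatic): no H
  Total hydrogens = 12.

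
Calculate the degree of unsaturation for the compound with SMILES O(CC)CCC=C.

1

Molecular formula from the SMILES: C6H12O.
DoU = (2C + 2 + N − H − X)/2 = (2·6 + 2 + 0 − 12 − 0)/2 = 2/2 = 1.
(Structurally: 0 ring(s) + 1 π bond(s) = 1.)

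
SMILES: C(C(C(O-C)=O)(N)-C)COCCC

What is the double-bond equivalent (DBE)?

1

Molecular formula from the SMILES: C9H19NO3.
DoU = (2C + 2 + N − H − X)/2 = (2·9 + 2 + 1 − 19 − 0)/2 = 2/2 = 1.
(Structurally: 0 ring(s) + 1 π bond(s) = 1.)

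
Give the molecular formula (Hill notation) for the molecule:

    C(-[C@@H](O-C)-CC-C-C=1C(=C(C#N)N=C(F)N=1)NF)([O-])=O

C11H11F2N4O3-

Heavy atoms from the SMILES: 11 C, 2 F, 4 N, 3 O.
Implicit hydrogens by atom environment:
  4 × C (aromatic): no H
  3 × C: 2 H each → 6
  2 × C: no H
  2 × F: no H
  2 × N (aromatic): no H
  2 × O: no H
  1 × C: 3 H
  1 × C: 1 H
  1 × N: 1 H
  1 × N: no H
  1 × O (charge -1): no H
  Total hydrogens = 11.
Net charge -1.
Molecular formula: C11H11F2N4O3-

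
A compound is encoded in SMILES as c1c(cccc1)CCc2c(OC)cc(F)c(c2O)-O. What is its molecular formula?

Heavy atoms from the SMILES: 15 C, 1 F, 3 O.
Implicit hydrogens by atom environment:
  6 × C (aromatic): 1 H each → 6
  6 × C (aromatic): no H
  2 × C: 2 H each → 4
  2 × O: 1 H each → 2
  1 × C: 3 H
  1 × F: no H
  1 × O: no H
  Total hydrogens = 15.
Molecular formula: C15H15FO3

C15H15FO3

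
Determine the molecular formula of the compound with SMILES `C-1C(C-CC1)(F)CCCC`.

C9H17F

Heavy atoms from the SMILES: 9 C, 1 F.
Implicit hydrogens by atom environment:
  7 × C: 2 H each → 14
  1 × C: 3 H
  1 × C: no H
  1 × F: no H
  Total hydrogens = 17.
Molecular formula: C9H17F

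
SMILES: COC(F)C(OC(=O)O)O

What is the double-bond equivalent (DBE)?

1

Molecular formula from the SMILES: C4H7FO5.
DoU = (2C + 2 + N − H − X)/2 = (2·4 + 2 + 0 − 7 − 1)/2 = 2/2 = 1.
(Structurally: 0 ring(s) + 1 π bond(s) = 1.)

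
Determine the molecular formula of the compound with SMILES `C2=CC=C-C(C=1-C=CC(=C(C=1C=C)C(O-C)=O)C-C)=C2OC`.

C19H20O3

Heavy atoms from the SMILES: 19 C, 3 O.
Implicit hydrogens by atom environment:
  6 × C (aromatic): 1 H each → 6
  6 × C (aromatic): no H
  3 × C: 3 H each → 9
  3 × O: no H
  2 × C: 2 H each → 4
  1 × C: 1 H
  1 × C: no H
  Total hydrogens = 20.
Molecular formula: C19H20O3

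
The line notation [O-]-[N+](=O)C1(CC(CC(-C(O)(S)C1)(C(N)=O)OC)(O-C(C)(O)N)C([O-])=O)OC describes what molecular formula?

Heavy atoms from the SMILES: 13 C, 3 N, 10 O, 1 S.
Implicit hydrogens by atom environment:
  7 × C: no H
  6 × O: no H
  3 × C: 3 H each → 9
  3 × C: 2 H each → 6
  2 × N: 2 H each → 4
  2 × O: 1 H each → 2
  2 × O (charge -1): no H
  1 × N (charge +1): no H
  1 × S: 1 H
  Total hydrogens = 22.
Net charge -1.
Molecular formula: C13H22N3O10S-

C13H22N3O10S-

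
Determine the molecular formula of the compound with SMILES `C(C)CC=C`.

Heavy atoms from the SMILES: 5 C.
Implicit hydrogens by atom environment:
  3 × C: 2 H each → 6
  1 × C: 3 H
  1 × C: 1 H
  Total hydrogens = 10.
Molecular formula: C5H10

C5H10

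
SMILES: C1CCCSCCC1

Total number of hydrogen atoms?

Hydrogens are implicit in SMILES; fill each atom to its normal valence:
  7 × C: 2 H each → 14
  1 × S: no H
  Total hydrogens = 14.

14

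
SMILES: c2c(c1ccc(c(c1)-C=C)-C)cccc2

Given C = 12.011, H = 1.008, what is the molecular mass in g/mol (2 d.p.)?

194.28

Molecular formula: C15H14.
M = 15×12.011 + 14×1.008 = 194.28 g/mol.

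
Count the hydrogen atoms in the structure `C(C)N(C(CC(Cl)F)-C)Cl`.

Hydrogens are implicit in SMILES; fill each atom to its normal valence:
  2 × C: 3 H each → 6
  2 × C: 2 H each → 4
  2 × C: 1 H each → 2
  2 × Cl: no H
  1 × F: no H
  1 × N: no H
  Total hydrogens = 12.

12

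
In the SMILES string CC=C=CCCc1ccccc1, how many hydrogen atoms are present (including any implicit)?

14

Hydrogens are implicit in SMILES; fill each atom to its normal valence:
  5 × C (aromatic): 1 H each → 5
  2 × C: 2 H each → 4
  2 × C: 1 H each → 2
  1 × C: 3 H
  1 × C: no H
  1 × C (aromatic): no H
  Total hydrogens = 14.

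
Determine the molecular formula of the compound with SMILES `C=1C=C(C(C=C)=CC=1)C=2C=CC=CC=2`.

Heavy atoms from the SMILES: 14 C.
Implicit hydrogens by atom environment:
  9 × C (aromatic): 1 H each → 9
  3 × C (aromatic): no H
  1 × C: 2 H
  1 × C: 1 H
  Total hydrogens = 12.
Molecular formula: C14H12

C14H12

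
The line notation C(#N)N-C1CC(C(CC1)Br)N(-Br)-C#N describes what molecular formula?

C8H10Br2N4

Heavy atoms from the SMILES: 2 Br, 8 C, 4 N.
Implicit hydrogens by atom environment:
  3 × C: 2 H each → 6
  3 × C: 1 H each → 3
  3 × N: no H
  2 × Br: no H
  2 × C: no H
  1 × N: 1 H
  Total hydrogens = 10.
Molecular formula: C8H10Br2N4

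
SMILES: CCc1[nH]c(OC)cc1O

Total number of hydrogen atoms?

11

Hydrogens are implicit in SMILES; fill each atom to its normal valence:
  3 × C (aromatic): no H
  2 × C: 3 H each → 6
  1 × C: 2 H
  1 × C (aromatic): 1 H
  1 × N (aromatic): 1 H
  1 × O: 1 H
  1 × O: no H
  Total hydrogens = 11.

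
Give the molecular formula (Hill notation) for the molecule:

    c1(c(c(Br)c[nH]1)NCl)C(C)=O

Heavy atoms from the SMILES: 1 Br, 6 C, 1 Cl, 2 N, 1 O.
Implicit hydrogens by atom environment:
  3 × C (aromatic): no H
  1 × Br: no H
  1 × C: 3 H
  1 × C (aromatic): 1 H
  1 × C: no H
  1 × Cl: no H
  1 × N (aromatic): 1 H
  1 × N: 1 H
  1 × O: no H
  Total hydrogens = 6.
Molecular formula: C6H6BrClN2O

C6H6BrClN2O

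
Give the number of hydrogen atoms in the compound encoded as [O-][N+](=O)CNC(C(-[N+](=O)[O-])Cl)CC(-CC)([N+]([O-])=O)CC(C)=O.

Hydrogens are implicit in SMILES; fill each atom to its normal valence:
  4 × C: 2 H each → 8
  4 × O: no H
  3 × N (charge +1): no H
  3 × O (charge -1): no H
  2 × C: 3 H each → 6
  2 × C: 1 H each → 2
  2 × C: no H
  1 × Cl: no H
  1 × N: 1 H
  Total hydrogens = 17.

17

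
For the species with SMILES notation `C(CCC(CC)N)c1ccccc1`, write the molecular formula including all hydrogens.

Heavy atoms from the SMILES: 12 C, 1 N.
Implicit hydrogens by atom environment:
  5 × C (aromatic): 1 H each → 5
  4 × C: 2 H each → 8
  1 × C: 3 H
  1 × C: 1 H
  1 × C (aromatic): no H
  1 × N: 2 H
  Total hydrogens = 19.
Molecular formula: C12H19N

C12H19N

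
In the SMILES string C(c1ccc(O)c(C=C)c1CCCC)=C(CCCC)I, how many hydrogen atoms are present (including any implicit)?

25

Hydrogens are implicit in SMILES; fill each atom to its normal valence:
  7 × C: 2 H each → 14
  4 × C (aromatic): no H
  2 × C: 3 H each → 6
  2 × C (aromatic): 1 H each → 2
  2 × C: 1 H each → 2
  1 × C: no H
  1 × I: no H
  1 × O: 1 H
  Total hydrogens = 25.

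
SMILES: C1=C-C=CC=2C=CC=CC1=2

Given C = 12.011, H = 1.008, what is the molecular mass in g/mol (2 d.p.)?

128.17

Molecular formula: C10H8.
M = 10×12.011 + 8×1.008 = 128.17 g/mol.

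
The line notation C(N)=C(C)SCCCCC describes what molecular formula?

Heavy atoms from the SMILES: 8 C, 1 N, 1 S.
Implicit hydrogens by atom environment:
  4 × C: 2 H each → 8
  2 × C: 3 H each → 6
  1 × C: 1 H
  1 × C: no H
  1 × N: 2 H
  1 × S: no H
  Total hydrogens = 17.
Molecular formula: C8H17NS

C8H17NS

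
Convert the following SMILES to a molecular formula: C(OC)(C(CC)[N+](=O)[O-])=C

Heavy atoms from the SMILES: 6 C, 1 N, 3 O.
Implicit hydrogens by atom environment:
  2 × C: 3 H each → 6
  2 × C: 2 H each → 4
  2 × O: no H
  1 × C: 1 H
  1 × C: no H
  1 × N (charge +1): no H
  1 × O (charge -1): no H
  Total hydrogens = 11.
Molecular formula: C6H11NO3

C6H11NO3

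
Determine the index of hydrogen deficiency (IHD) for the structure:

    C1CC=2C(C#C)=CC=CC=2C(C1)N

Molecular formula from the SMILES: C12H13N.
DoU = (2C + 2 + N − H − X)/2 = (2·12 + 2 + 1 − 13 − 0)/2 = 14/2 = 7.
(Structurally: 2 ring(s) + 5 π bond(s) = 7.)

7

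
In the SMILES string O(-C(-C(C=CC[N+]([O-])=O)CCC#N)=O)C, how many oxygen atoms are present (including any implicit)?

The symbol for oxygen appears 4 times in the SMILES.

4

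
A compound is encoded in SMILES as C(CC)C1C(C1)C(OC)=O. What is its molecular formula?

Heavy atoms from the SMILES: 8 C, 2 O.
Implicit hydrogens by atom environment:
  3 × C: 2 H each → 6
  2 × C: 3 H each → 6
  2 × C: 1 H each → 2
  2 × O: no H
  1 × C: no H
  Total hydrogens = 14.
Molecular formula: C8H14O2

C8H14O2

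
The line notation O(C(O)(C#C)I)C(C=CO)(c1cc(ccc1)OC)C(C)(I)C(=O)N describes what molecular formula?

C16H17I2NO5

Heavy atoms from the SMILES: 16 C, 2 I, 1 N, 5 O.
Implicit hydrogens by atom environment:
  5 × C: no H
  4 × C (aromatic): 1 H each → 4
  3 × C: 1 H each → 3
  3 × O: no H
  2 × C: 3 H each → 6
  2 × C (aromatic): no H
  2 × I: no H
  2 × O: 1 H each → 2
  1 × N: 2 H
  Total hydrogens = 17.
Molecular formula: C16H17I2NO5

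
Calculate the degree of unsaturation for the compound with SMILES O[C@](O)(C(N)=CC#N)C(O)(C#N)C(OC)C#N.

7

Molecular formula from the SMILES: C9H10N4O4.
DoU = (2C + 2 + N − H − X)/2 = (2·9 + 2 + 4 − 10 − 0)/2 = 14/2 = 7.
(Structurally: 0 ring(s) + 7 π bond(s) = 7.)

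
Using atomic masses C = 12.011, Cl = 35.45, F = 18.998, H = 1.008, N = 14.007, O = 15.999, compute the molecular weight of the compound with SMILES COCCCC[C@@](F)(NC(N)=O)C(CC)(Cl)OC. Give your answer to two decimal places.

284.76

Molecular formula: C11H22ClFN2O3.
M = 11×12.011 + 1×35.45 + 1×18.998 + 22×1.008 + 2×14.007 + 3×15.999 = 284.76 g/mol.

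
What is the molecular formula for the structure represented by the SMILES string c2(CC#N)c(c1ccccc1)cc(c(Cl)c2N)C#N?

C15H10ClN3

Heavy atoms from the SMILES: 15 C, 1 Cl, 3 N.
Implicit hydrogens by atom environment:
  6 × C (aromatic): 1 H each → 6
  6 × C (aromatic): no H
  2 × C: no H
  2 × N: no H
  1 × C: 2 H
  1 × Cl: no H
  1 × N: 2 H
  Total hydrogens = 10.
Molecular formula: C15H10ClN3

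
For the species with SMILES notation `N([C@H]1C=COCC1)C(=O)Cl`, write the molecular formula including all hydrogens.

C6H8ClNO2

Heavy atoms from the SMILES: 6 C, 1 Cl, 1 N, 2 O.
Implicit hydrogens by atom environment:
  3 × C: 1 H each → 3
  2 × C: 2 H each → 4
  2 × O: no H
  1 × C: no H
  1 × Cl: no H
  1 × N: 1 H
  Total hydrogens = 8.
Molecular formula: C6H8ClNO2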